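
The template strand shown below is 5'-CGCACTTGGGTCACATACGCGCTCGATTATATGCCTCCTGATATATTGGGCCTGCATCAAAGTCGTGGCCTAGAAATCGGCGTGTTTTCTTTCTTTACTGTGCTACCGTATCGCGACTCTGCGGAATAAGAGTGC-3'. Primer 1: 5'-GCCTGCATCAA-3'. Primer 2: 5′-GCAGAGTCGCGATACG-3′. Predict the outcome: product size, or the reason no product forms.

Yes — a 73 bp product.

Primer 1 (GCCTGCATCAA) matches the top strand at positions 50–60; it acts as a forward primer.
Primer 2's reverse complement is CGTATCGCGACTCTGC, matching the top strand at positions 107–122; it acts as a reverse primer.
The 3' ends face each other across positions 50–122, giving a 73 bp product.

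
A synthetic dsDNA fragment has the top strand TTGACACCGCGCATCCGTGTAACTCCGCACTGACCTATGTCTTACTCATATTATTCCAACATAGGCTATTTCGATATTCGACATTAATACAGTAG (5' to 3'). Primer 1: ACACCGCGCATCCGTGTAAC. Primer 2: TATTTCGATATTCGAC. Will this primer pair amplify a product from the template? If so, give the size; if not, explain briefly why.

No product — both primers anneal to the same strand and extend in the same direction.

Primer 1 (ACACCGCGCATCCGTGTAAC) matches the top strand at positions 4–23 (3' end points downstream).
Primer 2 (TATTTCGATATTCGAC) also matches the top strand directly, at positions 67–82 — its reverse complement GTCGAATATCGAAATA is not present.
Both primers anneal to the bottom strand with 3' ends pointing the same way, so neither can prime synthesis back toward the other.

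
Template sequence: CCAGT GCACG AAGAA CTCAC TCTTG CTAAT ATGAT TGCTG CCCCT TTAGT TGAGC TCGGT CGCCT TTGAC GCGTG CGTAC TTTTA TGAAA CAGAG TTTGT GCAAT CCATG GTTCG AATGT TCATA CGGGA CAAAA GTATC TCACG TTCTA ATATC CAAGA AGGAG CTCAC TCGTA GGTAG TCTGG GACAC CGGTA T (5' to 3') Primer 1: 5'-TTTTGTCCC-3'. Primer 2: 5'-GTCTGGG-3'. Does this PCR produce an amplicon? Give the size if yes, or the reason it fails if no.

Primer 1 (TTTTGTCCC) has reverse complement GGGACAAAA, which matches the top strand at positions 127–135; primer 1 anneals to the top strand there with its 3' end pointing upstream toward position 127.
Primer 2 (GTCTGGG) matches the top strand directly at positions 180–186; it anneals to the bottom strand with its 3' end pointing downstream toward position 186.
The 3' ends diverge (primer 1 extends toward position 1, primer 2 toward position 196), so the primers never converge on a shared product.

No product — the primers' 3' ends point away from each other.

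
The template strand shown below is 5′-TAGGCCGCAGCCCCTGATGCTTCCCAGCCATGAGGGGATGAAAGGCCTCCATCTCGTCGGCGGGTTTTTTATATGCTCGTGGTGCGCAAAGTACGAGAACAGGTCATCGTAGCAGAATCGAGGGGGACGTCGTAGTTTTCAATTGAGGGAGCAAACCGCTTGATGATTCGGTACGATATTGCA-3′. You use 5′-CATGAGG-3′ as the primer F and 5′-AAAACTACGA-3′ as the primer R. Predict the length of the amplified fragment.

111 bp

Forward primer CATGAGG is found on the top strand at positions 29–35.
Taking the reverse complement of AAAACTACGA gives TCGTAGTTTT, found at positions 130–139 on the template; the primer anneals here to the top strand with its 3' end pointing upstream.
The product runs from position 29 to position 139, so its length is 139 − 29 + 1 = 111 bp.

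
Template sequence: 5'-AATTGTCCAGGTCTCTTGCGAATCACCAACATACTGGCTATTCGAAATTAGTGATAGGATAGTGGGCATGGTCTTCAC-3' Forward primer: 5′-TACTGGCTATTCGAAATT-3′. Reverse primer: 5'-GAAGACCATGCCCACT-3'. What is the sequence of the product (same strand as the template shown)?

Forward primer TACTGGCTATTCGAAATT is found on the top strand at positions 32–49.
The reverse primer's reverse complement is AGTGGGCATGGTCTTC, which matches the template at positions 61–76.
The product is the template from position 32 through 76 (45 bp).

5'-TACTGGCTATTCGAAATTAGTGATAGGATAGTGGGCATGGTCTTC-3'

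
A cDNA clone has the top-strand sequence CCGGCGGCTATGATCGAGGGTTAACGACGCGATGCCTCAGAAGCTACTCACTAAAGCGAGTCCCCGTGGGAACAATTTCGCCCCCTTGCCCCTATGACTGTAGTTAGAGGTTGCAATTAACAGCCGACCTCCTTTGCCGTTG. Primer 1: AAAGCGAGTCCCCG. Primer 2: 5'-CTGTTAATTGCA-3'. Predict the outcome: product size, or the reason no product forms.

Primer 1 (AAAGCGAGTCCCCG) matches the top strand at positions 53–66; it acts as a forward primer.
Primer 2's reverse complement is TGCAATTAACAG, matching the top strand at positions 112–123; it acts as a reverse primer.
The 3' ends face each other across positions 53–123, giving a 71 bp product.

Yes — a 71 bp product.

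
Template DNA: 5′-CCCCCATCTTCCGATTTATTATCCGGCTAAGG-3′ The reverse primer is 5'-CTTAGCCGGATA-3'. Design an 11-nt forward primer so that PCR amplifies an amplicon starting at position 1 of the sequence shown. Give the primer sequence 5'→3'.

The reverse primer's reverse complement TATCCGGCTAAG matches the template at positions 20–31; the product starts at position 1.
The forward primer is identical to the top strand over positions 1–11: CCCCCATCTTC.

5'-CCCCCATCTTC-3'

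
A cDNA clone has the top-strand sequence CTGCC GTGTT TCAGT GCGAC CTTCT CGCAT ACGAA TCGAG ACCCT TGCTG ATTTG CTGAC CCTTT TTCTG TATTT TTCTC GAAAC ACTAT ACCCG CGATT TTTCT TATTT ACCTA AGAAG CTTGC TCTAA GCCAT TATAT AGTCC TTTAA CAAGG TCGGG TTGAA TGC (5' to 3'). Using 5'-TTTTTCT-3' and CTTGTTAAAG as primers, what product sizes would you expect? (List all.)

The forward primer TTTTTCT matches the top strand at positions 63–69, 73–79, 99–105.
The reverse primer's reverse complement is CTTTAACAAG, matching at positions 145–154.
Each forward site pairs with the reverse site to give a product ending at position 154: sizes 92, 82, 56 bp.

92 bp, 82 bp, 56 bp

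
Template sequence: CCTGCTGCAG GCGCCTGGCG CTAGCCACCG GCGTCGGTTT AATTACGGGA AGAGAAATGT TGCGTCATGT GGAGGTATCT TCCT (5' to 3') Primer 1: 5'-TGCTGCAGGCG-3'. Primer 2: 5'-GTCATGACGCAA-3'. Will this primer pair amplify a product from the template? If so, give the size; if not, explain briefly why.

No product — primer 2 has no binding site in the template.

Primer 2 (GTCATGACGCAA) does not match the top strand, and its reverse complement TTGCGTCATGAC does not match either.
With no annealing site for primer 2, no amplification occurs.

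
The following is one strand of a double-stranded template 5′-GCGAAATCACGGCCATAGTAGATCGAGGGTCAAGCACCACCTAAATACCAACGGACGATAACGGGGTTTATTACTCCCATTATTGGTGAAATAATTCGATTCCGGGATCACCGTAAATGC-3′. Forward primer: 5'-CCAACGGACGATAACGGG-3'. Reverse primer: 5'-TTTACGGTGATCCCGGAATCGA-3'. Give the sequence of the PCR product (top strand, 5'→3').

5'-CCAACGGACGATAACGGGGTTTATTACTCCCATTATTGGTGAAATAATTCGATTCCGGGATCACCGTAAA-3'

Scanning the template, CCAACGGACGATAACGGG occurs at positions 48–65; this primer anneals to the bottom strand there with its 3' end pointing downstream.
Taking the reverse complement of TTTACGGTGATCCCGGAATCGA gives TCGATTCCGGGATCACCGTAAA, found at positions 96–117 on the template; the primer anneals here to the top strand with its 3' end pointing upstream.
The product is the template from position 48 through 117 (70 bp).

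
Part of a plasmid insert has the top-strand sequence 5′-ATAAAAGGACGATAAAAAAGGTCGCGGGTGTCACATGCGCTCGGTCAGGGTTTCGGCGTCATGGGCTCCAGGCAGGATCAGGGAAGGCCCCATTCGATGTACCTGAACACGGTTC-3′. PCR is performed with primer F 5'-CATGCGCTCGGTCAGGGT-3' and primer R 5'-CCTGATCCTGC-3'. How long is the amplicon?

Forward primer CATGCGCTCGGTCAGGGT is found on the top strand at positions 34–51.
Reverse complement of the reverse primer: GCAGGATCAGG. This occurs on the top strand at positions 72–82.
Product length = (reverse-primer end) − (forward-primer start) + 1 = 82 − 34 + 1 = 49 bp.

49 bp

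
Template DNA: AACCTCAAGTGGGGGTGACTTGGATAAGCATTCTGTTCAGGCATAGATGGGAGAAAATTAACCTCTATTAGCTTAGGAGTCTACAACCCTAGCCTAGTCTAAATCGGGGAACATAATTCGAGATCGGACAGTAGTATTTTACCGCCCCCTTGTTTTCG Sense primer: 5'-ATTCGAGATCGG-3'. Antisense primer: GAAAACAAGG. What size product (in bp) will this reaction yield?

Scanning the template, ATTCGAGATCGG occurs at positions 116–127; this primer anneals to the bottom strand there with its 3' end pointing downstream.
Reverse complement of the reverse primer: CCTTGTTTTC. This occurs on the top strand at positions 148–157.
Product length = (reverse-primer end) − (forward-primer start) + 1 = 157 − 116 + 1 = 42 bp.

42 bp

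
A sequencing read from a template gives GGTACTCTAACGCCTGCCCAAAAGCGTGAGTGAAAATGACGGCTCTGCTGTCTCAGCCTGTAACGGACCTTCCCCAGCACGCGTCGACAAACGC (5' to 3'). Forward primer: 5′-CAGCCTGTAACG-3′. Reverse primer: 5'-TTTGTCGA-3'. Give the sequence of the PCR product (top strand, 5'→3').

Scanning the template, CAGCCTGTAACG occurs at positions 54–65; this primer anneals to the bottom strand there with its 3' end pointing downstream.
Reverse complement of the reverse primer: TCGACAAA. This occurs on the top strand at positions 84–91.
The product is the template from position 54 through 91 (38 bp).

5'-CAGCCTGTAACGGACCTTCCCCAGCACGCGTCGACAAA-3'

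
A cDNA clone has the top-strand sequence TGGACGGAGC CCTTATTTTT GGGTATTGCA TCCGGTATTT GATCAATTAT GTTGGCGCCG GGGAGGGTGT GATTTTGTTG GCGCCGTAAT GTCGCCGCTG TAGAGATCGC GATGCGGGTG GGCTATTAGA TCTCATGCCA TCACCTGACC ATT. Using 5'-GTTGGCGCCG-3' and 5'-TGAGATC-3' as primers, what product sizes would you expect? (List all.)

85 bp, 59 bp

The forward primer GTTGGCGCCG matches the top strand at positions 51–60, 77–86.
The reverse primer's reverse complement is GATCTCA, matching at positions 129–135.
Each forward site pairs with the reverse site to give a product ending at position 135: sizes 85, 59 bp.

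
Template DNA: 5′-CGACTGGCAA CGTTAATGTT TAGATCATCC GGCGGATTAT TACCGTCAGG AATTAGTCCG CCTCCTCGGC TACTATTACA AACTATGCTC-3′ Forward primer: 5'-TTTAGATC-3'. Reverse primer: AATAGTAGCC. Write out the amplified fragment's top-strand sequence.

The forward primer matches the template at positions 19–26.
The reverse primer's reverse complement is GGCTACTATT, which matches the template at positions 68–77.
The product is the template from position 19 through 77 (59 bp).

5'-TTTAGATCATCCGGCGGATTATTACCGTCAGGAATTAGTCCGCCTCCTCGGCTACTATT-3'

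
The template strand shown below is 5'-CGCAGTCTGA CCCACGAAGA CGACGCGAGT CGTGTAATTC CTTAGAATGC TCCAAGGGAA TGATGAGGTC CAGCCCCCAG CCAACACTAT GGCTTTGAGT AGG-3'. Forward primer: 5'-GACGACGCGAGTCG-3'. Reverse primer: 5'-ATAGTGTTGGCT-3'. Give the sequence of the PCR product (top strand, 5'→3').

5'-GACGACGCGAGTCGTGTAATTCCTTAGAATGCTCCAAGGGAATGATGAGGTCCAGCCCCCAGCCAACACTAT-3'

Scanning the template, GACGACGCGAGTCG occurs at positions 19–32; this primer anneals to the bottom strand there with its 3' end pointing downstream.
Taking the reverse complement of ATAGTGTTGGCT gives AGCCAACACTAT, found at positions 79–90 on the template; the primer anneals here to the top strand with its 3' end pointing upstream.
The product is the template from position 19 through 90 (72 bp).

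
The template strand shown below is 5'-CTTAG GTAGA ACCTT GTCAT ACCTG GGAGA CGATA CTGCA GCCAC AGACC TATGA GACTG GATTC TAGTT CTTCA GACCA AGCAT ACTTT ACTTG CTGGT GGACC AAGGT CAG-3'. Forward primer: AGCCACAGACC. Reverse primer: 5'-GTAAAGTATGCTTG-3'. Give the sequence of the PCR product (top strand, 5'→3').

Forward primer AGCCACAGACC is found on the top strand at positions 40–50.
Reverse complement of the reverse primer: CAAGCATACTTTAC. This occurs on the top strand at positions 79–92.
The product is the template from position 40 through 92 (53 bp).

5'-AGCCACAGACCTATGAGACTGGATTCTAGTTCTTCAGACCAAGCATACTTTAC-3'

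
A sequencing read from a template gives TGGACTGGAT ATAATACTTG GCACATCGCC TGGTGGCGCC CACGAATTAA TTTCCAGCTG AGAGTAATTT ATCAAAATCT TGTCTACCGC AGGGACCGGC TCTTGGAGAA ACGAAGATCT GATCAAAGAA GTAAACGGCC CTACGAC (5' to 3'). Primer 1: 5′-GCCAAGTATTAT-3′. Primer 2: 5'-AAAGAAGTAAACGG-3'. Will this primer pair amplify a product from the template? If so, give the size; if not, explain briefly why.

No product — the primers' 3' ends point away from each other.

Primer 1 (GCCAAGTATTAT) has reverse complement ATAATACTTGGC, which matches the top strand at positions 11–22; primer 1 anneals to the top strand there with its 3' end pointing upstream toward position 11.
Primer 2 (AAAGAAGTAAACGG) matches the top strand directly at positions 125–138; it anneals to the bottom strand with its 3' end pointing downstream toward position 138.
The 3' ends diverge (primer 1 extends toward position 1, primer 2 toward position 147), so the primers never converge on a shared product.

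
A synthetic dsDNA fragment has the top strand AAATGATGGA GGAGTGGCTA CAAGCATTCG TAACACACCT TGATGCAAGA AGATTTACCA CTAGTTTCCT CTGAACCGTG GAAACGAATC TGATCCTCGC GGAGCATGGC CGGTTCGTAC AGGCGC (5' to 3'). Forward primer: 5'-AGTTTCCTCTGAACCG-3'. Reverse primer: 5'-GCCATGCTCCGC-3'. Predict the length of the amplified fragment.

48 bp

Scanning the template, AGTTTCCTCTGAACCG occurs at positions 63–78; this primer anneals to the bottom strand there with its 3' end pointing downstream.
The reverse primer's reverse complement is GCGGAGCATGGC, which matches the template at positions 99–110.
Amplicon spans positions 63–110: 48 bp.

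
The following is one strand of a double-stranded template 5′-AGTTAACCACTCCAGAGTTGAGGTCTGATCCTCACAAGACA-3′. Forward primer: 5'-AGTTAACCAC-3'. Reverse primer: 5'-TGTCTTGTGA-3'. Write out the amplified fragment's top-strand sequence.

5'-AGTTAACCACTCCAGAGTTGAGGTCTGATCCTCACAAGACA-3'

The forward primer matches the template at positions 1–10.
Reverse complement of the reverse primer: TCACAAGACA. This occurs on the top strand at positions 32–41.
The product is the template from position 1 through 41 (41 bp).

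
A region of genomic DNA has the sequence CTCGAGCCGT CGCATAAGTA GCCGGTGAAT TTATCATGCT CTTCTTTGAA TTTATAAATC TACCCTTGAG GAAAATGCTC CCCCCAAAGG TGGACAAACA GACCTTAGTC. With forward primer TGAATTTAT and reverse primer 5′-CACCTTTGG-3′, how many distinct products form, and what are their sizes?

Two products: 67 bp, 46 bp

The forward primer TGAATTTAT matches the top strand at positions 26–34, 47–55.
The reverse primer's reverse complement is CCAAAGGTG, matching at positions 84–92.
Each forward site pairs with the reverse site to give a product ending at position 92: sizes 67, 46 bp.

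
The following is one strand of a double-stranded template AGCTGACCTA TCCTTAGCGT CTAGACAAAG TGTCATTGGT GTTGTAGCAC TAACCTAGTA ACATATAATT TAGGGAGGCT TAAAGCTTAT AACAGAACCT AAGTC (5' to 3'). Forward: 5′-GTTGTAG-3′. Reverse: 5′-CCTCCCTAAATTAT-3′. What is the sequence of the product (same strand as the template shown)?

Scanning the template, GTTGTAG occurs at positions 41–47; this primer anneals to the bottom strand there with its 3' end pointing downstream.
Taking the reverse complement of CCTCCCTAAATTAT gives ATAATTTAGGGAGG, found at positions 65–78 on the template; the primer anneals here to the top strand with its 3' end pointing upstream.
The product is the template from position 41 through 78 (38 bp).

5'-GTTGTAGCACTAACCTAGTAACATATAATTTAGGGAGG-3'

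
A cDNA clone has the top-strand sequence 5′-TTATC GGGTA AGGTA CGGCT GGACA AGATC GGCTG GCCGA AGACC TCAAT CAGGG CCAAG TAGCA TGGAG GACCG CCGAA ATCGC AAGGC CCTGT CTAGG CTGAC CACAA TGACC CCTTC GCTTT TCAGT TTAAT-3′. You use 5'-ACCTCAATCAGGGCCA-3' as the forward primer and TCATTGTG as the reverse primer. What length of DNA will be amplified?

71 bp

The forward primer matches the template at positions 43–58.
Reverse complement of the reverse primer: CACAATGA. This occurs on the top strand at positions 106–113.
Product length = (reverse-primer end) − (forward-primer start) + 1 = 113 − 43 + 1 = 71 bp.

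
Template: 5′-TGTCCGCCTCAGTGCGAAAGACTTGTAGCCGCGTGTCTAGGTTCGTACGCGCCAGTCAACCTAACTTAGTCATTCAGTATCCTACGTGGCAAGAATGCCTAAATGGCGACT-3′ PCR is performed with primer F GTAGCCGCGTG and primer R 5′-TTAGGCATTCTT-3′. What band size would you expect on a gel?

Scanning the template, GTAGCCGCGTG occurs at positions 25–35; this primer anneals to the bottom strand there with its 3' end pointing downstream.
The reverse primer's reverse complement is AAGAATGCCTAA, which matches the template at positions 91–102.
The product runs from position 25 to position 102, so its length is 102 − 25 + 1 = 78 bp.

78 bp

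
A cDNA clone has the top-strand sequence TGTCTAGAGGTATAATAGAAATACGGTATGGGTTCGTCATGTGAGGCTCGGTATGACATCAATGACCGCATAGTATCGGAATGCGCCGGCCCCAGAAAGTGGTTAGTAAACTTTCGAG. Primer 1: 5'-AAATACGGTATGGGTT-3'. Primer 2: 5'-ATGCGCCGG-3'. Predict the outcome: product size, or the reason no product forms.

Primer 1 (AAATACGGTATGGGTT) matches the top strand at positions 19–34 (3' end points downstream).
Primer 2 (ATGCGCCGG) also matches the top strand directly, at positions 81–89 — its reverse complement CCGGCGCAT is not present.
Both primers anneal to the bottom strand with 3' ends pointing the same way, so neither can prime synthesis back toward the other.

No product — both primers anneal to the same strand and extend in the same direction.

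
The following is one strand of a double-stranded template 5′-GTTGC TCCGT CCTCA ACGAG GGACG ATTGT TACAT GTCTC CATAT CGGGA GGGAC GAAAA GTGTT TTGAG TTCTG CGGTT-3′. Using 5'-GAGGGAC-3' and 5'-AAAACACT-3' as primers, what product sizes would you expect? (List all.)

The forward primer GAGGGAC matches the top strand at positions 18–24, 49–55.
The reverse primer's reverse complement is AGTGTTTT, matching at positions 60–67.
Each forward site pairs with the reverse site to give a product ending at position 67: sizes 50, 19 bp.

50 bp, 19 bp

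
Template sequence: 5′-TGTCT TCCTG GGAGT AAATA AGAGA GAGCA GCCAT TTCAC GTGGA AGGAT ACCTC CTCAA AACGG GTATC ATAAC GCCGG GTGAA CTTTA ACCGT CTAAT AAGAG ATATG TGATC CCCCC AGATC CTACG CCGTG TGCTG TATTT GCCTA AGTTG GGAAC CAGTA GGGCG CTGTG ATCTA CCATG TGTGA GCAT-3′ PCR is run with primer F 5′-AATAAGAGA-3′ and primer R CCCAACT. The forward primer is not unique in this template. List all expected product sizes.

The forward primer AATAAGAGA matches the top strand at positions 17–25, 98–106.
The reverse primer's reverse complement is AGTTGGG, matching at positions 151–157.
Each forward site pairs with the reverse site to give a product ending at position 157: sizes 141, 60 bp.

141 bp, 60 bp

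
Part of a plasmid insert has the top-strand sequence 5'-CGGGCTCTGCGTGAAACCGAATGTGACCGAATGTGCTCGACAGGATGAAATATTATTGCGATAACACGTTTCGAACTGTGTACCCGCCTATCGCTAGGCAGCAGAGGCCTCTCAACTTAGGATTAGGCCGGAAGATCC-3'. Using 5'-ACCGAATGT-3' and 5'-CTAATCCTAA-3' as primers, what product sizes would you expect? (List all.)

The forward primer ACCGAATGT matches the top strand at positions 16–24, 26–34.
The reverse primer's reverse complement is TTAGGATTAG, matching at positions 117–126.
Each forward site pairs with the reverse site to give a product ending at position 126: sizes 111, 101 bp.

111 bp, 101 bp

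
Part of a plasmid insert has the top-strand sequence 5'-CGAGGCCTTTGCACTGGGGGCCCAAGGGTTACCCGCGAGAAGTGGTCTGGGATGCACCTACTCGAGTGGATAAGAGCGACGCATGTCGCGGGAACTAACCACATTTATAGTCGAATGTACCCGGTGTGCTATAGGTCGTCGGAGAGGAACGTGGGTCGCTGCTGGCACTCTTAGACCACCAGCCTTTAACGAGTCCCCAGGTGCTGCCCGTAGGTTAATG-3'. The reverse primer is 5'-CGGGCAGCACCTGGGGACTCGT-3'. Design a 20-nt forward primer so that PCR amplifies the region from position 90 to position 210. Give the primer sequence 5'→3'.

The reverse primer's reverse complement ACGAGTCCCCAGGTGCTGCCCG matches the template at positions 189–210; the product starts at position 90.
The forward primer is identical to the top strand over positions 90–109: GGGAACTAACCACATTTATA.

5'-GGGAACTAACCACATTTATA-3'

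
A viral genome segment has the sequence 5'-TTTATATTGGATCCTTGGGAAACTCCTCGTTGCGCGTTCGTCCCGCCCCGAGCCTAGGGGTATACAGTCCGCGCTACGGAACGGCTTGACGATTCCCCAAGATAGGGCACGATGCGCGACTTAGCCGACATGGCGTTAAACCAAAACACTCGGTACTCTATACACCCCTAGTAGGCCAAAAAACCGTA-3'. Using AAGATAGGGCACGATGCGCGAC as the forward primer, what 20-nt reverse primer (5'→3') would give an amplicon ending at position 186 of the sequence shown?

The forward primer binds at positions 99–120; the product's 3' end on the top strand is position 186.
The reverse primer anneals to the top strand over positions 167–186, i.e. to CCTAGTAGGCCAAAAAACCG.
Its sequence written 5'→3' is the reverse complement: CGGTTTTTTGGCCTACTAGG.

5'-CGGTTTTTTGGCCTACTAGG-3'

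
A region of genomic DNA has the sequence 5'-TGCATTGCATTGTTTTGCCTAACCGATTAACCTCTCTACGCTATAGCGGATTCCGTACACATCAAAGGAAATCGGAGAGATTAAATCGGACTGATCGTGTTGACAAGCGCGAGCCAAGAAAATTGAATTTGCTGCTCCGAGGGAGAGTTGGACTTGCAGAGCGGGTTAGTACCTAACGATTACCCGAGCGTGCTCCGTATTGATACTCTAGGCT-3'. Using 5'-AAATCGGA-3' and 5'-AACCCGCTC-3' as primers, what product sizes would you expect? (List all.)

99 bp, 85 bp

The forward primer AAATCGGA matches the top strand at positions 69–76, 83–90.
The reverse primer's reverse complement is GAGCGGGTT, matching at positions 159–167.
Each forward site pairs with the reverse site to give a product ending at position 167: sizes 99, 85 bp.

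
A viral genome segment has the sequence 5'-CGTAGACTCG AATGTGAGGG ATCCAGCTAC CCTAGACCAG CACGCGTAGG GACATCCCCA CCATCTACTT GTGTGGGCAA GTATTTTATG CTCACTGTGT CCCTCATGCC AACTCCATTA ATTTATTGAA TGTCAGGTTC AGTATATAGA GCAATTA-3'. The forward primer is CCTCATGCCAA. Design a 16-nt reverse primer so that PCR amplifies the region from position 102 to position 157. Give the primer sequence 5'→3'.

5'-TAATTGCTCTATATAC-3'

The product's 3' end on the top strand is position 157.
The reverse primer anneals to the top strand over positions 142–157, i.e. to GTATATAGAGCAATTA.
Its sequence written 5'→3' is the reverse complement: TAATTGCTCTATATAC.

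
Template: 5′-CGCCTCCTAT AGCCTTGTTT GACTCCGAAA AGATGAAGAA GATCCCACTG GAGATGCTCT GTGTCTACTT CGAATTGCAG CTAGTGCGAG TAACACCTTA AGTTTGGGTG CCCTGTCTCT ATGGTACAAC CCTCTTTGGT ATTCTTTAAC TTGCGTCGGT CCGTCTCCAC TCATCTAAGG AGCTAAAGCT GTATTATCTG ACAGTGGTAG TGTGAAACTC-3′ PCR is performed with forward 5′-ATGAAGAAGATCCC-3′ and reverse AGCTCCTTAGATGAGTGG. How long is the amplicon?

Scanning the template, ATGAAGAAGATCCC occurs at positions 33–46; this primer anneals to the bottom strand there with its 3' end pointing downstream.
The reverse primer's reverse complement is CCACTCATCTAAGGAGCT, which matches the template at positions 167–184.
Amplicon spans positions 33–184: 152 bp.

152 bp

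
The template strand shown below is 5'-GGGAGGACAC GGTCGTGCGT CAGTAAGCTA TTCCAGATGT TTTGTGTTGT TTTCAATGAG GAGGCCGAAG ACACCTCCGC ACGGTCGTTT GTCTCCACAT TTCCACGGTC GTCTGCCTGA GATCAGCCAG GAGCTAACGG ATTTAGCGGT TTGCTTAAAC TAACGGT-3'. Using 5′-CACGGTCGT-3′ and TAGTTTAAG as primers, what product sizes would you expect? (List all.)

155 bp, 83 bp, 59 bp

The forward primer CACGGTCGT matches the top strand at positions 8–16, 80–88, 104–112.
The reverse primer's reverse complement is CTTAAACTA, matching at positions 154–162.
Each forward site pairs with the reverse site to give a product ending at position 162: sizes 155, 83, 59 bp.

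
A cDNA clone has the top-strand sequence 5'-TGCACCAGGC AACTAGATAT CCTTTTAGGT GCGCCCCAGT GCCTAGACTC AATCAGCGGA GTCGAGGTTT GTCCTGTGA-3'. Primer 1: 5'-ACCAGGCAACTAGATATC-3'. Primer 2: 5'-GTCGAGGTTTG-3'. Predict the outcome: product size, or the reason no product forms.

Primer 1 (ACCAGGCAACTAGATATC) matches the top strand at positions 4–21 (3' end points downstream).
Primer 2 (GTCGAGGTTTG) also matches the top strand directly, at positions 61–71 — its reverse complement CAAACCTCGAC is not present.
Both primers anneal to the bottom strand with 3' ends pointing the same way, so neither can prime synthesis back toward the other.

No product — both primers anneal to the same strand and extend in the same direction.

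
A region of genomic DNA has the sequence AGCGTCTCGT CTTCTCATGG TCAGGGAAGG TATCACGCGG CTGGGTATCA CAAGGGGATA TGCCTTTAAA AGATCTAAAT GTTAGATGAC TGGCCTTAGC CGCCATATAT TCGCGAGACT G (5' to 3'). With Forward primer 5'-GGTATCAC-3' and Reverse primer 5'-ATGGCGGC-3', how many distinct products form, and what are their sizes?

The forward primer GGTATCAC matches the top strand at positions 29–36, 44–51.
The reverse primer's reverse complement is GCCGCCAT, matching at positions 99–106.
Each forward site pairs with the reverse site to give a product ending at position 106: sizes 78, 63 bp.

Two products: 78 bp, 63 bp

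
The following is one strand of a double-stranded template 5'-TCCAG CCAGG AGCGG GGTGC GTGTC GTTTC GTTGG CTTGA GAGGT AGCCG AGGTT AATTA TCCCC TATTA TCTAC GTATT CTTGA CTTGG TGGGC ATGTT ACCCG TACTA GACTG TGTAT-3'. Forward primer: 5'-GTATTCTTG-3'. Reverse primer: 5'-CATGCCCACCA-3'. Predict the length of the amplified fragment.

Scanning the template, GTATTCTTG occurs at positions 76–84; this primer anneals to the bottom strand there with its 3' end pointing downstream.
Reverse complement of the reverse primer: TGGTGGGCATG. This occurs on the top strand at positions 88–98.
Product length = (reverse-primer end) − (forward-primer start) + 1 = 98 − 76 + 1 = 23 bp.

23 bp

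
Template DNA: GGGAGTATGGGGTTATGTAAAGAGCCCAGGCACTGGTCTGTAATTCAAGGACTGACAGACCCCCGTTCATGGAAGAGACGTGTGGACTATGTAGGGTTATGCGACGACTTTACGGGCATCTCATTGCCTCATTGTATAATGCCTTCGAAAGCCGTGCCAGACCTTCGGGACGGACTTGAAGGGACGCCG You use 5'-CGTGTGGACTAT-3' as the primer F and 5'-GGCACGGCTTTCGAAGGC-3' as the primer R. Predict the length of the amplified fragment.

80 bp

The forward primer matches the template at positions 79–90.
Taking the reverse complement of GGCACGGCTTTCGAAGGC gives GCCTTCGAAAGCCGTGCC, found at positions 141–158 on the template; the primer anneals here to the top strand with its 3' end pointing upstream.
Product length = (reverse-primer end) − (forward-primer start) + 1 = 158 − 79 + 1 = 80 bp.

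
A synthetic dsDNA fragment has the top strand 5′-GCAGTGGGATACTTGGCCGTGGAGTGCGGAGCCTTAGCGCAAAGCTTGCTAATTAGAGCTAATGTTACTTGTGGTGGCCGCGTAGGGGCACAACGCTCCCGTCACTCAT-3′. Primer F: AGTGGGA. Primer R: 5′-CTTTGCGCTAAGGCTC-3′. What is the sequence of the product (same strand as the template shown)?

5'-AGTGGGATACTTGGCCGTGGAGTGCGGAGCCTTAGCGCAAAG-3'

Forward primer AGTGGGA is found on the top strand at positions 3–9.
Taking the reverse complement of CTTTGCGCTAAGGCTC gives GAGCCTTAGCGCAAAG, found at positions 29–44 on the template; the primer anneals here to the top strand with its 3' end pointing upstream.
The product is the template from position 3 through 44 (42 bp).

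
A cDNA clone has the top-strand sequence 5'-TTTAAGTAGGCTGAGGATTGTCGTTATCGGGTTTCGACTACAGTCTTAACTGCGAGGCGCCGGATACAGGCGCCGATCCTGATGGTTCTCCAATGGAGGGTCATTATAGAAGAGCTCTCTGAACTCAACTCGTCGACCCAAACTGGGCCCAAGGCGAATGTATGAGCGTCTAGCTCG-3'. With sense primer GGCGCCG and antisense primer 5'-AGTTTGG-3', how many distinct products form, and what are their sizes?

Two products: 89 bp, 76 bp

The forward primer GGCGCCG matches the top strand at positions 56–62, 69–75.
The reverse primer's reverse complement is CCAAACT, matching at positions 138–144.
Each forward site pairs with the reverse site to give a product ending at position 144: sizes 89, 76 bp.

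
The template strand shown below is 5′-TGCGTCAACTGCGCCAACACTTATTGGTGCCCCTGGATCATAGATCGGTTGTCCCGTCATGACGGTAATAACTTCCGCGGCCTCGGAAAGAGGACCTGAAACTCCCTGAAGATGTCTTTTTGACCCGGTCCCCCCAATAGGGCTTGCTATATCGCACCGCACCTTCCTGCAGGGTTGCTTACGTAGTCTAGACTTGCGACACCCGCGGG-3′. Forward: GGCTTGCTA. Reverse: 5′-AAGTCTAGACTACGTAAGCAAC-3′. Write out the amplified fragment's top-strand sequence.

5'-GGCTTGCTATATCGCACCGCACCTTCCTGCAGGGTTGCTTACGTAGTCTAGACTT-3'

The forward primer matches the template at positions 141–149.
The reverse primer's reverse complement is GTTGCTTACGTAGTCTAGACTT, which matches the template at positions 174–195.
The product is the template from position 141 through 195 (55 bp).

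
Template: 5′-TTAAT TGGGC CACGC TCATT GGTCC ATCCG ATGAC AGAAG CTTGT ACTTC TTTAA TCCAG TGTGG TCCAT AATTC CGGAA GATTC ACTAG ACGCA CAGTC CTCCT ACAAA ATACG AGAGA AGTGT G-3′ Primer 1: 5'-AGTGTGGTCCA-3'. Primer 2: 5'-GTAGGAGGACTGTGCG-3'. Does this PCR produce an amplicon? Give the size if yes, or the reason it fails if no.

Yes — a 49 bp product.

Primer 1 (AGTGTGGTCCA) matches the top strand at positions 59–69; it acts as a forward primer.
Primer 2's reverse complement is CGCACAGTCCTCCTAC, matching the top strand at positions 92–107; it acts as a reverse primer.
The 3' ends face each other across positions 59–107, giving a 49 bp product.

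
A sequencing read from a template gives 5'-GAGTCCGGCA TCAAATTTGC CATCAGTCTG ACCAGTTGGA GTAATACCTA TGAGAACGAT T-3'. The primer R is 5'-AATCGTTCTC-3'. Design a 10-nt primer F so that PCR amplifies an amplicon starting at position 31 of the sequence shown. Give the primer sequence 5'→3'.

The reverse primer's reverse complement GAGAACGATT matches the template at positions 52–61; the product starts at position 31.
The forward primer is identical to the top strand over positions 31–40: ACCAGTTGGA.

5'-ACCAGTTGGA-3'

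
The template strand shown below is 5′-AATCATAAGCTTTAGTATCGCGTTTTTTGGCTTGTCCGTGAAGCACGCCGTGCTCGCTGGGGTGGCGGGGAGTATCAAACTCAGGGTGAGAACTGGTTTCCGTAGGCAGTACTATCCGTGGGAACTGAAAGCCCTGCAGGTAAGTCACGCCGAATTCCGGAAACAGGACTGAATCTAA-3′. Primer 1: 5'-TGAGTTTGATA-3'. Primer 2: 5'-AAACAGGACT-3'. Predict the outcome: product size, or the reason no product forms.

Primer 1 (TGAGTTTGATA) has reverse complement TATCAAACTCA, which matches the top strand at positions 73–83; primer 1 anneals to the top strand there with its 3' end pointing upstream toward position 73.
Primer 2 (AAACAGGACT) matches the top strand directly at positions 161–170; it anneals to the bottom strand with its 3' end pointing downstream toward position 170.
The 3' ends diverge (primer 1 extends toward position 1, primer 2 toward position 178), so the primers never converge on a shared product.

No product — the primers' 3' ends point away from each other.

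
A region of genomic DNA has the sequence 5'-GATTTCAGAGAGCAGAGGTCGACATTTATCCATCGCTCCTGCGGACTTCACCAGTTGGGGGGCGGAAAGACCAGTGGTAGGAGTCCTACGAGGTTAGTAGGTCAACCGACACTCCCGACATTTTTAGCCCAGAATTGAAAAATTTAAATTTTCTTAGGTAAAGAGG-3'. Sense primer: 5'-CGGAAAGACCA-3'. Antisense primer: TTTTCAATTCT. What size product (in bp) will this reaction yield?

The forward primer matches the template at positions 63–73.
Reverse complement of the reverse primer: AGAATTGAAAA. This occurs on the top strand at positions 131–141.
Amplicon spans positions 63–141: 79 bp.

79 bp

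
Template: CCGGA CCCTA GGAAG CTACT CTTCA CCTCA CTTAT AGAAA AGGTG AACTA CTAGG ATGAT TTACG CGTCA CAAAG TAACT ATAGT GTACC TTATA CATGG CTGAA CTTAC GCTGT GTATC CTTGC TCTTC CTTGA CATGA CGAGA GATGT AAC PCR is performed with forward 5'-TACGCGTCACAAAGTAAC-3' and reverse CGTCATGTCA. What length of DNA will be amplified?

Forward primer TACGCGTCACAAAGTAAC is found on the top strand at positions 62–79.
Taking the reverse complement of CGTCATGTCA gives TGACATGACG, found at positions 133–142 on the template; the primer anneals here to the top strand with its 3' end pointing upstream.
The product runs from position 62 to position 142, so its length is 142 − 62 + 1 = 81 bp.

81 bp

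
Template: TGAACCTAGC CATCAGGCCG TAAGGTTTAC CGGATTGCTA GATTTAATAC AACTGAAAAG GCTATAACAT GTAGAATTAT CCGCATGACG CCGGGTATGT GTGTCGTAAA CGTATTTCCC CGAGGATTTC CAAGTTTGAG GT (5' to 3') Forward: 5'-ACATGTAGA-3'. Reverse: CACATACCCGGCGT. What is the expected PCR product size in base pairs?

35 bp

Forward primer ACATGTAGA is found on the top strand at positions 67–75.
The reverse primer's reverse complement is ACGCCGGGTATGTG, which matches the template at positions 88–101.
Amplicon spans positions 67–101: 35 bp.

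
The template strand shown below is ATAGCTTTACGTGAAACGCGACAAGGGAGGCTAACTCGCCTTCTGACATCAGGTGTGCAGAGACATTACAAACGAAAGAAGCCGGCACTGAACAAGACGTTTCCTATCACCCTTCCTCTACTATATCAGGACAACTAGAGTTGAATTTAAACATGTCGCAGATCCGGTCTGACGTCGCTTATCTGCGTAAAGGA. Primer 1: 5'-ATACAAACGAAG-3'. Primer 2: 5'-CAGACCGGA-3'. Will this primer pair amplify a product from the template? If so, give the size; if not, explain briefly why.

No product — primer 1 has no binding site in the template.

Primer 1 (ATACAAACGAAG) does not match the top strand, and its reverse complement CTTCGTTTGTAT does not match either.
With no annealing site for primer 1, no amplification occurs.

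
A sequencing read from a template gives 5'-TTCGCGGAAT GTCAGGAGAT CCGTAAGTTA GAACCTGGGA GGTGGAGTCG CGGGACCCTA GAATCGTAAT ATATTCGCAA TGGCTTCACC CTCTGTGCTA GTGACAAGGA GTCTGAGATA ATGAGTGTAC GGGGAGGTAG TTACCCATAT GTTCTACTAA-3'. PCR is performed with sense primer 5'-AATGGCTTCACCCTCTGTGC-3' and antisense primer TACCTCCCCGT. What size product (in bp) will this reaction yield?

61 bp

The forward primer matches the template at positions 79–98.
Reverse complement of the reverse primer: ACGGGGAGGTA. This occurs on the top strand at positions 129–139.
The product runs from position 79 to position 139, so its length is 139 − 79 + 1 = 61 bp.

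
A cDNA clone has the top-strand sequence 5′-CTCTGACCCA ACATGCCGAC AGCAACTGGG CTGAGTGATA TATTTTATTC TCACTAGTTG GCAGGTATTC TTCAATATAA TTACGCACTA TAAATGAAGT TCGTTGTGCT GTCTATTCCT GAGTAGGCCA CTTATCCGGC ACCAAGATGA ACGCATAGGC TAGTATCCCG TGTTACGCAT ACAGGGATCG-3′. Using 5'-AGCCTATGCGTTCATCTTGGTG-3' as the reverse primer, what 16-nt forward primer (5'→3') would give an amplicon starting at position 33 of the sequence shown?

The reverse primer's reverse complement CACCAAGATGAACGCATAGGCT matches the template at positions 140–161; the product starts at position 33.
The forward primer is identical to the top strand over positions 33–48: GAGTGATATATTTTAT.

5'-GAGTGATATATTTTAT-3'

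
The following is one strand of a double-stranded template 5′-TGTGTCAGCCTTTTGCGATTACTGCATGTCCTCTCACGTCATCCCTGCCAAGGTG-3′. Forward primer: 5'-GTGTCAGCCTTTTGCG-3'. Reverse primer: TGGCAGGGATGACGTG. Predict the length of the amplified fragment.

The forward primer matches the template at positions 2–17.
Taking the reverse complement of TGGCAGGGATGACGTG gives CACGTCATCCCTGCCA, found at positions 35–50 on the template; the primer anneals here to the top strand with its 3' end pointing upstream.
Product length = (reverse-primer end) − (forward-primer start) + 1 = 50 − 2 + 1 = 49 bp.

49 bp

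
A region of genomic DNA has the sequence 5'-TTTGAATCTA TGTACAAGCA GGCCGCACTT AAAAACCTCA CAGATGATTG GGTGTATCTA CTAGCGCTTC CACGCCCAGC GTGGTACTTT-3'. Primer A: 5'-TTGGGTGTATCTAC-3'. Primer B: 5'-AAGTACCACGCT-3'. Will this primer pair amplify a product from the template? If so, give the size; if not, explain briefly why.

Yes — a 42 bp product.

Primer A (TTGGGTGTATCTAC) matches the top strand at positions 48–61; it acts as a forward primer.
Primer B's reverse complement is AGCGTGGTACTT, matching the top strand at positions 78–89; it acts as a reverse primer.
The 3' ends face each other across positions 48–89, giving a 42 bp product.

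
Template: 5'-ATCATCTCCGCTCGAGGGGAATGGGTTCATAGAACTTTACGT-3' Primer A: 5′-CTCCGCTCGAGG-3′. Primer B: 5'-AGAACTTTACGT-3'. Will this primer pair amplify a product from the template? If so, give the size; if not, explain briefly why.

No product — both primers anneal to the same strand and extend in the same direction.

Primer A (CTCCGCTCGAGG) matches the top strand at positions 6–17 (3' end points downstream).
Primer B (AGAACTTTACGT) also matches the top strand directly, at positions 31–42 — its reverse complement ACGTAAAGTTCT is not present.
Both primers anneal to the bottom strand with 3' ends pointing the same way, so neither can prime synthesis back toward the other.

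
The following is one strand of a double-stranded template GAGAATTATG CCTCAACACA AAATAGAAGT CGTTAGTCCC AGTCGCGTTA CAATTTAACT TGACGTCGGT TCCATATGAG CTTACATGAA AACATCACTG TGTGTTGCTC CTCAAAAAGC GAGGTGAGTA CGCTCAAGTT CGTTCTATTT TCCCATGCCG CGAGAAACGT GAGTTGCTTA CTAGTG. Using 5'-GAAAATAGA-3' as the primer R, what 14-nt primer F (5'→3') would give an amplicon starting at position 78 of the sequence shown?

5'-GAGCTTACATGAAA-3'

The reverse primer's reverse complement TCTATTTTC matches the template at positions 144–152; the product starts at position 78.
The forward primer is identical to the top strand over positions 78–91: GAGCTTACATGAAA.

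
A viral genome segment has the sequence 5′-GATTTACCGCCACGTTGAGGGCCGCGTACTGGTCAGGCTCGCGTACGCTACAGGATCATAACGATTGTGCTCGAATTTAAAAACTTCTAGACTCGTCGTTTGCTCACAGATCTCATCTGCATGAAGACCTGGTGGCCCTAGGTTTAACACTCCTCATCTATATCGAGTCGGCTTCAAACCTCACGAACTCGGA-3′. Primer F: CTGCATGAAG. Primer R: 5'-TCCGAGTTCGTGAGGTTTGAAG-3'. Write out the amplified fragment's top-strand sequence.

Scanning the template, CTGCATGAAG occurs at positions 117–126; this primer anneals to the bottom strand there with its 3' end pointing downstream.
Reverse complement of the reverse primer: CTTCAAACCTCACGAACTCGGA. This occurs on the top strand at positions 172–193.
The product is the template from position 117 through 193 (77 bp).

5'-CTGCATGAAGACCTGGTGGCCCTAGGTTTAACACTCCTCATCTATATCGAGTCGGCTTCAAACCTCACGAACTCGGA-3'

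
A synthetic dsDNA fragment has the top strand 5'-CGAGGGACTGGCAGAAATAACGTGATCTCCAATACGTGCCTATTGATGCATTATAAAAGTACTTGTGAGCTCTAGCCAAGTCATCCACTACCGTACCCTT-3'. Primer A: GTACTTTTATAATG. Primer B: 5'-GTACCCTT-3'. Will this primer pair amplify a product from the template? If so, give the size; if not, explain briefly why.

No product — the primers' 3' ends point away from each other.

Primer A (GTACTTTTATAATG) has reverse complement CATTATAAAAGTAC, which matches the top strand at positions 49–62; primer A anneals to the top strand there with its 3' end pointing upstream toward position 49.
Primer B (GTACCCTT) matches the top strand directly at positions 93–100; it anneals to the bottom strand with its 3' end pointing downstream toward position 100.
The 3' ends diverge (primer A extends toward position 1, primer B toward position 100), so the primers never converge on a shared product.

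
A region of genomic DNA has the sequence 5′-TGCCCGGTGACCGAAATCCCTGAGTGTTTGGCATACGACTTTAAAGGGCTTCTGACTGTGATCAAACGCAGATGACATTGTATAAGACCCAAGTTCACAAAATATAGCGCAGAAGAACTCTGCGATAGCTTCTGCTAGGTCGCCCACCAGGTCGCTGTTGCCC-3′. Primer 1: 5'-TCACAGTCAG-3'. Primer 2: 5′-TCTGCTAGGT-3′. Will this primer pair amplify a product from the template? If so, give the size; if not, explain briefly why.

Primer 1 (TCACAGTCAG) has reverse complement CTGACTGTGA, which matches the top strand at positions 52–61; primer 1 anneals to the top strand there with its 3' end pointing upstream toward position 52.
Primer 2 (TCTGCTAGGT) matches the top strand directly at positions 131–140; it anneals to the bottom strand with its 3' end pointing downstream toward position 140.
The 3' ends diverge (primer 1 extends toward position 1, primer 2 toward position 163), so the primers never converge on a shared product.

No product — the primers' 3' ends point away from each other.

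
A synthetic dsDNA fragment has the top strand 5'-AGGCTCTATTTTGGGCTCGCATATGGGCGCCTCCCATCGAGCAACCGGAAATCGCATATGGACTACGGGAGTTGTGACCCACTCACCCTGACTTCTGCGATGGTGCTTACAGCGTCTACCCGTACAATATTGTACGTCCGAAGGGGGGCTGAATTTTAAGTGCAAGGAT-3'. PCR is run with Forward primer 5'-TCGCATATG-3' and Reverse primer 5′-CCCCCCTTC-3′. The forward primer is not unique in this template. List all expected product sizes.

The forward primer TCGCATATG matches the top strand at positions 17–25, 52–60.
The reverse primer's reverse complement is GAAGGGGGG, matching at positions 140–148.
Each forward site pairs with the reverse site to give a product ending at position 148: sizes 132, 97 bp.

132 bp, 97 bp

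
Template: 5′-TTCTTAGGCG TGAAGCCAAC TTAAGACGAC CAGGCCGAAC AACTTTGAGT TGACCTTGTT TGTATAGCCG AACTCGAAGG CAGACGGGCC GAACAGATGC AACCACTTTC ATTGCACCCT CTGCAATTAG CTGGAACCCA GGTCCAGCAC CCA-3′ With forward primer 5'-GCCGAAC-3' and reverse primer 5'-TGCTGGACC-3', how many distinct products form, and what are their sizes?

The forward primer GCCGAAC matches the top strand at positions 34–40, 67–73, 88–94.
The reverse primer's reverse complement is GGTCCAGCA, matching at positions 141–149.
Each forward site pairs with the reverse site to give a product ending at position 149: sizes 116, 83, 62 bp.

Three products: 116 bp, 83 bp, 62 bp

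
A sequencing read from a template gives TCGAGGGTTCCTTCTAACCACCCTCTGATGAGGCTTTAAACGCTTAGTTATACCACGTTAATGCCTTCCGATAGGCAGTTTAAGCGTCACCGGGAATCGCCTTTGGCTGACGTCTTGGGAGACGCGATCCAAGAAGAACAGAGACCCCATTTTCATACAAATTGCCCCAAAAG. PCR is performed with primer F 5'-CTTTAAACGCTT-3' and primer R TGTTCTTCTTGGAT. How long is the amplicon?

107 bp

The forward primer matches the template at positions 34–45.
Reverse complement of the reverse primer: ATCCAAGAAGAACA. This occurs on the top strand at positions 127–140.
Amplicon spans positions 34–140: 107 bp.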